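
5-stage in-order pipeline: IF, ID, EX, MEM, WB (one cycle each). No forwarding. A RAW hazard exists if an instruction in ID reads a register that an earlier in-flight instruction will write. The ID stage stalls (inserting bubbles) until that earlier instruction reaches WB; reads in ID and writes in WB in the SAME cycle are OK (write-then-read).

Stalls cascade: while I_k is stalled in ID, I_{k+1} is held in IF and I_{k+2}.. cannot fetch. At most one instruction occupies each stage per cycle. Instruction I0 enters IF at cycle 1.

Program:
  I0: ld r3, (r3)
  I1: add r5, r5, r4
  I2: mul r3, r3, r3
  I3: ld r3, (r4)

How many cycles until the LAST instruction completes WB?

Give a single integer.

I0 ld r3 <- r3: IF@1 ID@2 stall=0 (-) EX@3 MEM@4 WB@5
I1 add r5 <- r5,r4: IF@2 ID@3 stall=0 (-) EX@4 MEM@5 WB@6
I2 mul r3 <- r3,r3: IF@3 ID@4 stall=1 (RAW on I0.r3 (WB@5)) EX@6 MEM@7 WB@8
I3 ld r3 <- r4: IF@4 ID@6 stall=0 (-) EX@7 MEM@8 WB@9

Answer: 9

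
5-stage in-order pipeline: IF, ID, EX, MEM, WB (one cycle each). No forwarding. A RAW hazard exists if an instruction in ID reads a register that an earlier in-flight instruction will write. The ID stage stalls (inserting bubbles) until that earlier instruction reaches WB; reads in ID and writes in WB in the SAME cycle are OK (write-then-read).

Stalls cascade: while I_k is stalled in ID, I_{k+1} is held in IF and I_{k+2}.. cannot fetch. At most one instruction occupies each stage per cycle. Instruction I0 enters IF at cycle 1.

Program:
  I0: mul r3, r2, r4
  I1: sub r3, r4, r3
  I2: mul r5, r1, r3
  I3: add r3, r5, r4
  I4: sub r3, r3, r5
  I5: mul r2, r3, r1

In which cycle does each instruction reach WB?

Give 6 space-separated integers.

Answer: 5 8 11 14 17 20

Derivation:
I0 mul r3 <- r2,r4: IF@1 ID@2 stall=0 (-) EX@3 MEM@4 WB@5
I1 sub r3 <- r4,r3: IF@2 ID@3 stall=2 (RAW on I0.r3 (WB@5)) EX@6 MEM@7 WB@8
I2 mul r5 <- r1,r3: IF@3 ID@6 stall=2 (RAW on I1.r3 (WB@8)) EX@9 MEM@10 WB@11
I3 add r3 <- r5,r4: IF@6 ID@9 stall=2 (RAW on I2.r5 (WB@11)) EX@12 MEM@13 WB@14
I4 sub r3 <- r3,r5: IF@9 ID@12 stall=2 (RAW on I3.r3 (WB@14)) EX@15 MEM@16 WB@17
I5 mul r2 <- r3,r1: IF@12 ID@15 stall=2 (RAW on I4.r3 (WB@17)) EX@18 MEM@19 WB@20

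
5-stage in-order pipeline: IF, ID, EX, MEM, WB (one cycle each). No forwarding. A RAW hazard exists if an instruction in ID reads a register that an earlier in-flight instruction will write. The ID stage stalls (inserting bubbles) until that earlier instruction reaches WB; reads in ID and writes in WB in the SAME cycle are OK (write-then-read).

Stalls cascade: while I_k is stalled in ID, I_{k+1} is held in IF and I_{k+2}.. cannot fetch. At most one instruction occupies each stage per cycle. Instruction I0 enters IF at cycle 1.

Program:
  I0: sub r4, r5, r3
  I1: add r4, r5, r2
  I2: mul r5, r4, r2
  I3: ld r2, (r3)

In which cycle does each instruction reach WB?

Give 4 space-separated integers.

I0 sub r4 <- r5,r3: IF@1 ID@2 stall=0 (-) EX@3 MEM@4 WB@5
I1 add r4 <- r5,r2: IF@2 ID@3 stall=0 (-) EX@4 MEM@5 WB@6
I2 mul r5 <- r4,r2: IF@3 ID@4 stall=2 (RAW on I1.r4 (WB@6)) EX@7 MEM@8 WB@9
I3 ld r2 <- r3: IF@4 ID@7 stall=0 (-) EX@8 MEM@9 WB@10

Answer: 5 6 9 10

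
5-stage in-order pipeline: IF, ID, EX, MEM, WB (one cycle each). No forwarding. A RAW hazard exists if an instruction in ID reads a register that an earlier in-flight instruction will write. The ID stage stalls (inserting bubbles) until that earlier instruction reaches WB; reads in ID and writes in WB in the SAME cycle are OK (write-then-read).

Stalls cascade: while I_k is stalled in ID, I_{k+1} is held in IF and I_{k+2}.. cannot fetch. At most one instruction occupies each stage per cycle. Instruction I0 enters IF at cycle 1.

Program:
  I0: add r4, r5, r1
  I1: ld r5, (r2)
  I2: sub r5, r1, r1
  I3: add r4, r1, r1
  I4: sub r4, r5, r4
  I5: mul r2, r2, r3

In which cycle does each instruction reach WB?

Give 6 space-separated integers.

Answer: 5 6 7 8 11 12

Derivation:
I0 add r4 <- r5,r1: IF@1 ID@2 stall=0 (-) EX@3 MEM@4 WB@5
I1 ld r5 <- r2: IF@2 ID@3 stall=0 (-) EX@4 MEM@5 WB@6
I2 sub r5 <- r1,r1: IF@3 ID@4 stall=0 (-) EX@5 MEM@6 WB@7
I3 add r4 <- r1,r1: IF@4 ID@5 stall=0 (-) EX@6 MEM@7 WB@8
I4 sub r4 <- r5,r4: IF@5 ID@6 stall=2 (RAW on I3.r4 (WB@8)) EX@9 MEM@10 WB@11
I5 mul r2 <- r2,r3: IF@6 ID@9 stall=0 (-) EX@10 MEM@11 WB@12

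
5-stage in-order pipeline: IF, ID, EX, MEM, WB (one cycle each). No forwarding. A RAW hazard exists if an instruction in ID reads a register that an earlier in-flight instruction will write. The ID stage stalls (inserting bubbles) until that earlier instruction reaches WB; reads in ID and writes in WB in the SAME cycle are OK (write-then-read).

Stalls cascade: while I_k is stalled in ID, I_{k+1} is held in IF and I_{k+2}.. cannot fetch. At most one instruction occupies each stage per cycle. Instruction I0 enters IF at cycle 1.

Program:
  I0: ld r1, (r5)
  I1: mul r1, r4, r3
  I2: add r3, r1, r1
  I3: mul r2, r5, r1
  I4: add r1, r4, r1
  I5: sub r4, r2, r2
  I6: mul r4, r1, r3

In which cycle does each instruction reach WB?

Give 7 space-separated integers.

I0 ld r1 <- r5: IF@1 ID@2 stall=0 (-) EX@3 MEM@4 WB@5
I1 mul r1 <- r4,r3: IF@2 ID@3 stall=0 (-) EX@4 MEM@5 WB@6
I2 add r3 <- r1,r1: IF@3 ID@4 stall=2 (RAW on I1.r1 (WB@6)) EX@7 MEM@8 WB@9
I3 mul r2 <- r5,r1: IF@4 ID@7 stall=0 (-) EX@8 MEM@9 WB@10
I4 add r1 <- r4,r1: IF@7 ID@8 stall=0 (-) EX@9 MEM@10 WB@11
I5 sub r4 <- r2,r2: IF@8 ID@9 stall=1 (RAW on I3.r2 (WB@10)) EX@11 MEM@12 WB@13
I6 mul r4 <- r1,r3: IF@9 ID@11 stall=0 (-) EX@12 MEM@13 WB@14

Answer: 5 6 9 10 11 13 14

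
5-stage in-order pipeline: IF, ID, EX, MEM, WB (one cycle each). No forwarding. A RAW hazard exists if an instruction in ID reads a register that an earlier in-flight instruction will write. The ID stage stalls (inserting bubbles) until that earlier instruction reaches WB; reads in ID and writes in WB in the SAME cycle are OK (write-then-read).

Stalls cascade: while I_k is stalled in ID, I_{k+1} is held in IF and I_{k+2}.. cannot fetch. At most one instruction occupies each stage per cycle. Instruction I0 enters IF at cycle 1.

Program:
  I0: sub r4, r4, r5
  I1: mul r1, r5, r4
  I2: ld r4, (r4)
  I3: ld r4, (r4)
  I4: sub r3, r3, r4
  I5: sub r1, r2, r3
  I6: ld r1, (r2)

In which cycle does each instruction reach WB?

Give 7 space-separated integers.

Answer: 5 8 9 12 15 18 19

Derivation:
I0 sub r4 <- r4,r5: IF@1 ID@2 stall=0 (-) EX@3 MEM@4 WB@5
I1 mul r1 <- r5,r4: IF@2 ID@3 stall=2 (RAW on I0.r4 (WB@5)) EX@6 MEM@7 WB@8
I2 ld r4 <- r4: IF@3 ID@6 stall=0 (-) EX@7 MEM@8 WB@9
I3 ld r4 <- r4: IF@6 ID@7 stall=2 (RAW on I2.r4 (WB@9)) EX@10 MEM@11 WB@12
I4 sub r3 <- r3,r4: IF@7 ID@10 stall=2 (RAW on I3.r4 (WB@12)) EX@13 MEM@14 WB@15
I5 sub r1 <- r2,r3: IF@10 ID@13 stall=2 (RAW on I4.r3 (WB@15)) EX@16 MEM@17 WB@18
I6 ld r1 <- r2: IF@13 ID@16 stall=0 (-) EX@17 MEM@18 WB@19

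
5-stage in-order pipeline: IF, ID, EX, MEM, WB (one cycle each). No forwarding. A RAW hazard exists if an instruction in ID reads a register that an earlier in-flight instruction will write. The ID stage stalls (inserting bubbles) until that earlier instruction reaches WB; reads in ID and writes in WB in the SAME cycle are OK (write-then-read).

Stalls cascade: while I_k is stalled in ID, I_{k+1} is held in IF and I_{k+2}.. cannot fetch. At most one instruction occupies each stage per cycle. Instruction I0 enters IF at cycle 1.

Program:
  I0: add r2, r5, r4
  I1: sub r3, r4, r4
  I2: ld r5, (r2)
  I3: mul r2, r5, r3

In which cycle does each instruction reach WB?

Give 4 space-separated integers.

Answer: 5 6 8 11

Derivation:
I0 add r2 <- r5,r4: IF@1 ID@2 stall=0 (-) EX@3 MEM@4 WB@5
I1 sub r3 <- r4,r4: IF@2 ID@3 stall=0 (-) EX@4 MEM@5 WB@6
I2 ld r5 <- r2: IF@3 ID@4 stall=1 (RAW on I0.r2 (WB@5)) EX@6 MEM@7 WB@8
I3 mul r2 <- r5,r3: IF@4 ID@6 stall=2 (RAW on I2.r5 (WB@8)) EX@9 MEM@10 WB@11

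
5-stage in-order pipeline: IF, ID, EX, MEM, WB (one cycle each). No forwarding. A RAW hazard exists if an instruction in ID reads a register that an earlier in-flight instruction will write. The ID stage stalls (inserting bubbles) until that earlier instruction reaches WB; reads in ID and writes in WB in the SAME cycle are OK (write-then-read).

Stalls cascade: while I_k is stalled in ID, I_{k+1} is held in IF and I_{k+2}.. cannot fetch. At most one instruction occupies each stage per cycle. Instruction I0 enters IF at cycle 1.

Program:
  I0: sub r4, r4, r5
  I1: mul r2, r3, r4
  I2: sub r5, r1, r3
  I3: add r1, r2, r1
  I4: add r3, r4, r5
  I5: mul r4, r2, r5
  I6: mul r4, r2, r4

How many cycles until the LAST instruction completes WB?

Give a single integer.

Answer: 16

Derivation:
I0 sub r4 <- r4,r5: IF@1 ID@2 stall=0 (-) EX@3 MEM@4 WB@5
I1 mul r2 <- r3,r4: IF@2 ID@3 stall=2 (RAW on I0.r4 (WB@5)) EX@6 MEM@7 WB@8
I2 sub r5 <- r1,r3: IF@3 ID@6 stall=0 (-) EX@7 MEM@8 WB@9
I3 add r1 <- r2,r1: IF@6 ID@7 stall=1 (RAW on I1.r2 (WB@8)) EX@9 MEM@10 WB@11
I4 add r3 <- r4,r5: IF@7 ID@9 stall=0 (-) EX@10 MEM@11 WB@12
I5 mul r4 <- r2,r5: IF@9 ID@10 stall=0 (-) EX@11 MEM@12 WB@13
I6 mul r4 <- r2,r4: IF@10 ID@11 stall=2 (RAW on I5.r4 (WB@13)) EX@14 MEM@15 WB@16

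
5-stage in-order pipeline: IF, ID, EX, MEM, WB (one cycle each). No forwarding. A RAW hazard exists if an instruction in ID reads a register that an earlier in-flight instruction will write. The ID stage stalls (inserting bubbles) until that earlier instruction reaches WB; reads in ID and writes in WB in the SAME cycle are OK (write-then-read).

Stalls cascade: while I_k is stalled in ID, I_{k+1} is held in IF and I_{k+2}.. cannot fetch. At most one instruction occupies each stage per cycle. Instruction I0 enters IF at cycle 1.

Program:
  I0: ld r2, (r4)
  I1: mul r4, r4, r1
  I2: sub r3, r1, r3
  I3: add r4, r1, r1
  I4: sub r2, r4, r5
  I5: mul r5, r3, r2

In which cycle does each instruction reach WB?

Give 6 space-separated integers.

I0 ld r2 <- r4: IF@1 ID@2 stall=0 (-) EX@3 MEM@4 WB@5
I1 mul r4 <- r4,r1: IF@2 ID@3 stall=0 (-) EX@4 MEM@5 WB@6
I2 sub r3 <- r1,r3: IF@3 ID@4 stall=0 (-) EX@5 MEM@6 WB@7
I3 add r4 <- r1,r1: IF@4 ID@5 stall=0 (-) EX@6 MEM@7 WB@8
I4 sub r2 <- r4,r5: IF@5 ID@6 stall=2 (RAW on I3.r4 (WB@8)) EX@9 MEM@10 WB@11
I5 mul r5 <- r3,r2: IF@6 ID@9 stall=2 (RAW on I4.r2 (WB@11)) EX@12 MEM@13 WB@14

Answer: 5 6 7 8 11 14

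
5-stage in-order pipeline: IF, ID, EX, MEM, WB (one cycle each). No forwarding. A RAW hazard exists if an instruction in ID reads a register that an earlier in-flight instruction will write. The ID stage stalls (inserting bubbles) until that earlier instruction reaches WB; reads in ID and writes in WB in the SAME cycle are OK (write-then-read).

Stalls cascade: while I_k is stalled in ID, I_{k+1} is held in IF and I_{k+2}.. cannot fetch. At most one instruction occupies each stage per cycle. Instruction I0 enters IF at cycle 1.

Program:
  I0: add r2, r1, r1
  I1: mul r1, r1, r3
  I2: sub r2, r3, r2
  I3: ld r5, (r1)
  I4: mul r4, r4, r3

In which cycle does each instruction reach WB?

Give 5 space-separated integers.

I0 add r2 <- r1,r1: IF@1 ID@2 stall=0 (-) EX@3 MEM@4 WB@5
I1 mul r1 <- r1,r3: IF@2 ID@3 stall=0 (-) EX@4 MEM@5 WB@6
I2 sub r2 <- r3,r2: IF@3 ID@4 stall=1 (RAW on I0.r2 (WB@5)) EX@6 MEM@7 WB@8
I3 ld r5 <- r1: IF@4 ID@6 stall=0 (-) EX@7 MEM@8 WB@9
I4 mul r4 <- r4,r3: IF@6 ID@7 stall=0 (-) EX@8 MEM@9 WB@10

Answer: 5 6 8 9 10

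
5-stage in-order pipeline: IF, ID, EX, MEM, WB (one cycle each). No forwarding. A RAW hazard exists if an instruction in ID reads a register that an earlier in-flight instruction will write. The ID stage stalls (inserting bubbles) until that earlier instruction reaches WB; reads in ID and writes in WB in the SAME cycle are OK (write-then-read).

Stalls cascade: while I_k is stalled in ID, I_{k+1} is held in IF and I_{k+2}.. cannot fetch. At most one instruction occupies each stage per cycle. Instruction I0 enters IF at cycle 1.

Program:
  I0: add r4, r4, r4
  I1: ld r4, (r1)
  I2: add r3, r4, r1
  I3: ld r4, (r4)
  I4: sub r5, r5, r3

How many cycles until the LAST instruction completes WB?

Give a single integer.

Answer: 12

Derivation:
I0 add r4 <- r4,r4: IF@1 ID@2 stall=0 (-) EX@3 MEM@4 WB@5
I1 ld r4 <- r1: IF@2 ID@3 stall=0 (-) EX@4 MEM@5 WB@6
I2 add r3 <- r4,r1: IF@3 ID@4 stall=2 (RAW on I1.r4 (WB@6)) EX@7 MEM@8 WB@9
I3 ld r4 <- r4: IF@4 ID@7 stall=0 (-) EX@8 MEM@9 WB@10
I4 sub r5 <- r5,r3: IF@7 ID@8 stall=1 (RAW on I2.r3 (WB@9)) EX@10 MEM@11 WB@12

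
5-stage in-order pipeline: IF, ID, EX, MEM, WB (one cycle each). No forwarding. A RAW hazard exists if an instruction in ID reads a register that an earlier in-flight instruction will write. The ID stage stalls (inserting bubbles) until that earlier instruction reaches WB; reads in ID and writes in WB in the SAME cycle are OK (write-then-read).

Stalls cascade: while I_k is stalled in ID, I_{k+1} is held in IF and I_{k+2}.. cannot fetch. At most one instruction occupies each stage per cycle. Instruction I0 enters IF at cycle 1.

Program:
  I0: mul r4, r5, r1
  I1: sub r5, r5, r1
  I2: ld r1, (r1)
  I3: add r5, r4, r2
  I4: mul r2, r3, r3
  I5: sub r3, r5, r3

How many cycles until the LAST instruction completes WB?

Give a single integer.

Answer: 11

Derivation:
I0 mul r4 <- r5,r1: IF@1 ID@2 stall=0 (-) EX@3 MEM@4 WB@5
I1 sub r5 <- r5,r1: IF@2 ID@3 stall=0 (-) EX@4 MEM@5 WB@6
I2 ld r1 <- r1: IF@3 ID@4 stall=0 (-) EX@5 MEM@6 WB@7
I3 add r5 <- r4,r2: IF@4 ID@5 stall=0 (-) EX@6 MEM@7 WB@8
I4 mul r2 <- r3,r3: IF@5 ID@6 stall=0 (-) EX@7 MEM@8 WB@9
I5 sub r3 <- r5,r3: IF@6 ID@7 stall=1 (RAW on I3.r5 (WB@8)) EX@9 MEM@10 WB@11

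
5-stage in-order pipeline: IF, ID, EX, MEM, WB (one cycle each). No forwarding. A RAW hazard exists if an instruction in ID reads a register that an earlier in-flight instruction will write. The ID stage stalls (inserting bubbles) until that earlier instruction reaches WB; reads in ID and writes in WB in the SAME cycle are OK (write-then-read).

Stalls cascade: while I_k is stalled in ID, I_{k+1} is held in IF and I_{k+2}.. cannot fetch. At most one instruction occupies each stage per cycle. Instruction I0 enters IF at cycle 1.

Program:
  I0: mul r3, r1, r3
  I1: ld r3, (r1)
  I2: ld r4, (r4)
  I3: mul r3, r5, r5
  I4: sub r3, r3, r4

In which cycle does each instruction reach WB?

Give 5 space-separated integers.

I0 mul r3 <- r1,r3: IF@1 ID@2 stall=0 (-) EX@3 MEM@4 WB@5
I1 ld r3 <- r1: IF@2 ID@3 stall=0 (-) EX@4 MEM@5 WB@6
I2 ld r4 <- r4: IF@3 ID@4 stall=0 (-) EX@5 MEM@6 WB@7
I3 mul r3 <- r5,r5: IF@4 ID@5 stall=0 (-) EX@6 MEM@7 WB@8
I4 sub r3 <- r3,r4: IF@5 ID@6 stall=2 (RAW on I3.r3 (WB@8)) EX@9 MEM@10 WB@11

Answer: 5 6 7 8 11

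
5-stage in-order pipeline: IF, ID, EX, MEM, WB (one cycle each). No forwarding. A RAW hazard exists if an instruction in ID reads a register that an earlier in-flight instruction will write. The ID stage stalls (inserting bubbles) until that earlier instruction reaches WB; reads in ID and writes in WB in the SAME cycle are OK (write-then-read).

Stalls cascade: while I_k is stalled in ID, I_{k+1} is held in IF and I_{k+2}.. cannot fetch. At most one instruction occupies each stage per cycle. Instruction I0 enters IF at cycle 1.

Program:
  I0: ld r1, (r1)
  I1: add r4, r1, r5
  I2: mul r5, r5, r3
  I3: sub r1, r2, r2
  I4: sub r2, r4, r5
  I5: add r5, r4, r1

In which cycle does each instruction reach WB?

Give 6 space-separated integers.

I0 ld r1 <- r1: IF@1 ID@2 stall=0 (-) EX@3 MEM@4 WB@5
I1 add r4 <- r1,r5: IF@2 ID@3 stall=2 (RAW on I0.r1 (WB@5)) EX@6 MEM@7 WB@8
I2 mul r5 <- r5,r3: IF@3 ID@6 stall=0 (-) EX@7 MEM@8 WB@9
I3 sub r1 <- r2,r2: IF@6 ID@7 stall=0 (-) EX@8 MEM@9 WB@10
I4 sub r2 <- r4,r5: IF@7 ID@8 stall=1 (RAW on I2.r5 (WB@9)) EX@10 MEM@11 WB@12
I5 add r5 <- r4,r1: IF@8 ID@10 stall=0 (-) EX@11 MEM@12 WB@13

Answer: 5 8 9 10 12 13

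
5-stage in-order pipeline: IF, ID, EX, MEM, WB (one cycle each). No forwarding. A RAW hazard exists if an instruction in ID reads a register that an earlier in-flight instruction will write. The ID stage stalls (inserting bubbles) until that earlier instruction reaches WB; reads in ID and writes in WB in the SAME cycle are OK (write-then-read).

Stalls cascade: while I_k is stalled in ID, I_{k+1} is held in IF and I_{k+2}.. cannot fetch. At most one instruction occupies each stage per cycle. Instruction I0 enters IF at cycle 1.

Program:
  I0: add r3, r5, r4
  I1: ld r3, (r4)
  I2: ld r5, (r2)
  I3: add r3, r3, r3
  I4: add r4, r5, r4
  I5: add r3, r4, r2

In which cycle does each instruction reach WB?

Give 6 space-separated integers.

I0 add r3 <- r5,r4: IF@1 ID@2 stall=0 (-) EX@3 MEM@4 WB@5
I1 ld r3 <- r4: IF@2 ID@3 stall=0 (-) EX@4 MEM@5 WB@6
I2 ld r5 <- r2: IF@3 ID@4 stall=0 (-) EX@5 MEM@6 WB@7
I3 add r3 <- r3,r3: IF@4 ID@5 stall=1 (RAW on I1.r3 (WB@6)) EX@7 MEM@8 WB@9
I4 add r4 <- r5,r4: IF@5 ID@7 stall=0 (-) EX@8 MEM@9 WB@10
I5 add r3 <- r4,r2: IF@7 ID@8 stall=2 (RAW on I4.r4 (WB@10)) EX@11 MEM@12 WB@13

Answer: 5 6 7 9 10 13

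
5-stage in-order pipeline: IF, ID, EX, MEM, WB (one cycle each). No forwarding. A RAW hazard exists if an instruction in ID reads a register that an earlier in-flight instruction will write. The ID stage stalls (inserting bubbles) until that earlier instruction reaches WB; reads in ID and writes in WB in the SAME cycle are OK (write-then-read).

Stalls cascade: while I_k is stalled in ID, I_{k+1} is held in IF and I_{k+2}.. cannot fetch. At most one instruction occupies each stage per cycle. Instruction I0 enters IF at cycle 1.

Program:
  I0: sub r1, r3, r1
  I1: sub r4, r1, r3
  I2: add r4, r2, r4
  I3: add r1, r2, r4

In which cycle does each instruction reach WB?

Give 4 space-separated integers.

I0 sub r1 <- r3,r1: IF@1 ID@2 stall=0 (-) EX@3 MEM@4 WB@5
I1 sub r4 <- r1,r3: IF@2 ID@3 stall=2 (RAW on I0.r1 (WB@5)) EX@6 MEM@7 WB@8
I2 add r4 <- r2,r4: IF@3 ID@6 stall=2 (RAW on I1.r4 (WB@8)) EX@9 MEM@10 WB@11
I3 add r1 <- r2,r4: IF@6 ID@9 stall=2 (RAW on I2.r4 (WB@11)) EX@12 MEM@13 WB@14

Answer: 5 8 11 14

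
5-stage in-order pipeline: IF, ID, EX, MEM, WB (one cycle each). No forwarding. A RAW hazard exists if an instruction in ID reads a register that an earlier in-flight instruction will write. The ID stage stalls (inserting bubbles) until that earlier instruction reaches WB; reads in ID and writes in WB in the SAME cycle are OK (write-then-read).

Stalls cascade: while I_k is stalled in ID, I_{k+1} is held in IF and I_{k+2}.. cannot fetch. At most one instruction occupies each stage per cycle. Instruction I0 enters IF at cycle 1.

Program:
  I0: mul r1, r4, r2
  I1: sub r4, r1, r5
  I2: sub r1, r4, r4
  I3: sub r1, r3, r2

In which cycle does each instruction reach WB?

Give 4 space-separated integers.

I0 mul r1 <- r4,r2: IF@1 ID@2 stall=0 (-) EX@3 MEM@4 WB@5
I1 sub r4 <- r1,r5: IF@2 ID@3 stall=2 (RAW on I0.r1 (WB@5)) EX@6 MEM@7 WB@8
I2 sub r1 <- r4,r4: IF@3 ID@6 stall=2 (RAW on I1.r4 (WB@8)) EX@9 MEM@10 WB@11
I3 sub r1 <- r3,r2: IF@6 ID@9 stall=0 (-) EX@10 MEM@11 WB@12

Answer: 5 8 11 12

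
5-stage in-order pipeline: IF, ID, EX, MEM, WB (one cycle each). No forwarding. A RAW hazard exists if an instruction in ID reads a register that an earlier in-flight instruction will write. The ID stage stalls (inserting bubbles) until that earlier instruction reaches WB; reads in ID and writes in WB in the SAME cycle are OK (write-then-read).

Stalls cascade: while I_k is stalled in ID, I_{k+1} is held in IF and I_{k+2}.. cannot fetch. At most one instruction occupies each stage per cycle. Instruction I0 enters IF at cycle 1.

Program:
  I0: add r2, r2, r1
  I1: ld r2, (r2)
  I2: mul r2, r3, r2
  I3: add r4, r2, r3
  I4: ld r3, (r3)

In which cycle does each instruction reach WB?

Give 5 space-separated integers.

Answer: 5 8 11 14 15

Derivation:
I0 add r2 <- r2,r1: IF@1 ID@2 stall=0 (-) EX@3 MEM@4 WB@5
I1 ld r2 <- r2: IF@2 ID@3 stall=2 (RAW on I0.r2 (WB@5)) EX@6 MEM@7 WB@8
I2 mul r2 <- r3,r2: IF@3 ID@6 stall=2 (RAW on I1.r2 (WB@8)) EX@9 MEM@10 WB@11
I3 add r4 <- r2,r3: IF@6 ID@9 stall=2 (RAW on I2.r2 (WB@11)) EX@12 MEM@13 WB@14
I4 ld r3 <- r3: IF@9 ID@12 stall=0 (-) EX@13 MEM@14 WB@15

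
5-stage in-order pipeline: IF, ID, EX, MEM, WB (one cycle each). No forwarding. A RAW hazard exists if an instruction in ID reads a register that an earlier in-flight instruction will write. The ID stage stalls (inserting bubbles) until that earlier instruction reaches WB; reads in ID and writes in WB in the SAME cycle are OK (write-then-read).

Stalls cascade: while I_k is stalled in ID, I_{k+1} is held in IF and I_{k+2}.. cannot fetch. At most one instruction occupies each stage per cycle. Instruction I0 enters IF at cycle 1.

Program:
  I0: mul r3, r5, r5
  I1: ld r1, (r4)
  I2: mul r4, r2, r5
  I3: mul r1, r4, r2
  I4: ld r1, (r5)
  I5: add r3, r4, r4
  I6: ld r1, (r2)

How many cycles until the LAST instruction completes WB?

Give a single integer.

Answer: 13

Derivation:
I0 mul r3 <- r5,r5: IF@1 ID@2 stall=0 (-) EX@3 MEM@4 WB@5
I1 ld r1 <- r4: IF@2 ID@3 stall=0 (-) EX@4 MEM@5 WB@6
I2 mul r4 <- r2,r5: IF@3 ID@4 stall=0 (-) EX@5 MEM@6 WB@7
I3 mul r1 <- r4,r2: IF@4 ID@5 stall=2 (RAW on I2.r4 (WB@7)) EX@8 MEM@9 WB@10
I4 ld r1 <- r5: IF@5 ID@8 stall=0 (-) EX@9 MEM@10 WB@11
I5 add r3 <- r4,r4: IF@8 ID@9 stall=0 (-) EX@10 MEM@11 WB@12
I6 ld r1 <- r2: IF@9 ID@10 stall=0 (-) EX@11 MEM@12 WB@13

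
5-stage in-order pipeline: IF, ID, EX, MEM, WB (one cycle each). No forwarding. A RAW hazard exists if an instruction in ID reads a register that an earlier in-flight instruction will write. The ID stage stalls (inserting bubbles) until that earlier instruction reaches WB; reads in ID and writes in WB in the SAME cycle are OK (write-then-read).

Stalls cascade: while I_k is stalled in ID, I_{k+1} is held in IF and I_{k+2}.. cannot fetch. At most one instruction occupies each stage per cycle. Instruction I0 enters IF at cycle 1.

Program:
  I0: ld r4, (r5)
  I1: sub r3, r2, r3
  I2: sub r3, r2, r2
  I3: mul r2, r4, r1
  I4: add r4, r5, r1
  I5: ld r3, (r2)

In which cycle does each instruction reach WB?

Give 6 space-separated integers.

I0 ld r4 <- r5: IF@1 ID@2 stall=0 (-) EX@3 MEM@4 WB@5
I1 sub r3 <- r2,r3: IF@2 ID@3 stall=0 (-) EX@4 MEM@5 WB@6
I2 sub r3 <- r2,r2: IF@3 ID@4 stall=0 (-) EX@5 MEM@6 WB@7
I3 mul r2 <- r4,r1: IF@4 ID@5 stall=0 (-) EX@6 MEM@7 WB@8
I4 add r4 <- r5,r1: IF@5 ID@6 stall=0 (-) EX@7 MEM@8 WB@9
I5 ld r3 <- r2: IF@6 ID@7 stall=1 (RAW on I3.r2 (WB@8)) EX@9 MEM@10 WB@11

Answer: 5 6 7 8 9 11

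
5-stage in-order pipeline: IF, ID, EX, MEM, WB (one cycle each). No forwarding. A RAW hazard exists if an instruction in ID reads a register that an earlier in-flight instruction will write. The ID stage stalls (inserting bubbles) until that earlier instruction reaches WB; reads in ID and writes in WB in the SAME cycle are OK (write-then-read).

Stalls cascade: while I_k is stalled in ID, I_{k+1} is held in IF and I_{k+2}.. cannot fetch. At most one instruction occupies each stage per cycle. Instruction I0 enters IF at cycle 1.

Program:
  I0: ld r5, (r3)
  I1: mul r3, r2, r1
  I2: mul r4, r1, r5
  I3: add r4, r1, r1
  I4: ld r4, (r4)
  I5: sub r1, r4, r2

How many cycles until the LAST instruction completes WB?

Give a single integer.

Answer: 15

Derivation:
I0 ld r5 <- r3: IF@1 ID@2 stall=0 (-) EX@3 MEM@4 WB@5
I1 mul r3 <- r2,r1: IF@2 ID@3 stall=0 (-) EX@4 MEM@5 WB@6
I2 mul r4 <- r1,r5: IF@3 ID@4 stall=1 (RAW on I0.r5 (WB@5)) EX@6 MEM@7 WB@8
I3 add r4 <- r1,r1: IF@4 ID@6 stall=0 (-) EX@7 MEM@8 WB@9
I4 ld r4 <- r4: IF@6 ID@7 stall=2 (RAW on I3.r4 (WB@9)) EX@10 MEM@11 WB@12
I5 sub r1 <- r4,r2: IF@7 ID@10 stall=2 (RAW on I4.r4 (WB@12)) EX@13 MEM@14 WB@15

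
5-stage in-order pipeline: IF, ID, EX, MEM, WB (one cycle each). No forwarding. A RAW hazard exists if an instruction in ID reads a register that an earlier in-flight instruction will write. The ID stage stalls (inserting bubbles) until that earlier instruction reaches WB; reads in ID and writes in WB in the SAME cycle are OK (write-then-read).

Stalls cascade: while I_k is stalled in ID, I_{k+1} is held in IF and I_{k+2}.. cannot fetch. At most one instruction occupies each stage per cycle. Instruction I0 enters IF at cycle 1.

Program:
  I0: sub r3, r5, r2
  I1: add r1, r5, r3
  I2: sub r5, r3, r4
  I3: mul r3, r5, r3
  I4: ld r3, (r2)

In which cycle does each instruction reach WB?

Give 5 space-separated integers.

Answer: 5 8 9 12 13

Derivation:
I0 sub r3 <- r5,r2: IF@1 ID@2 stall=0 (-) EX@3 MEM@4 WB@5
I1 add r1 <- r5,r3: IF@2 ID@3 stall=2 (RAW on I0.r3 (WB@5)) EX@6 MEM@7 WB@8
I2 sub r5 <- r3,r4: IF@3 ID@6 stall=0 (-) EX@7 MEM@8 WB@9
I3 mul r3 <- r5,r3: IF@6 ID@7 stall=2 (RAW on I2.r5 (WB@9)) EX@10 MEM@11 WB@12
I4 ld r3 <- r2: IF@7 ID@10 stall=0 (-) EX@11 MEM@12 WB@13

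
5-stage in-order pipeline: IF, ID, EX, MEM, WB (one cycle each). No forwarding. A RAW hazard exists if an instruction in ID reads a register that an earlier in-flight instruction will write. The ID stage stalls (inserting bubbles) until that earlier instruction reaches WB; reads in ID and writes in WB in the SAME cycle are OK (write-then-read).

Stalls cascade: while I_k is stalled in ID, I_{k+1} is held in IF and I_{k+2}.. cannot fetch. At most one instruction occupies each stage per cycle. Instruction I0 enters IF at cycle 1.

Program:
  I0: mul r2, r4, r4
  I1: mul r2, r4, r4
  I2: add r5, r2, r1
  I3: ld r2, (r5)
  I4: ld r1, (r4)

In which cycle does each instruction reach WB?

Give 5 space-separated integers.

Answer: 5 6 9 12 13

Derivation:
I0 mul r2 <- r4,r4: IF@1 ID@2 stall=0 (-) EX@3 MEM@4 WB@5
I1 mul r2 <- r4,r4: IF@2 ID@3 stall=0 (-) EX@4 MEM@5 WB@6
I2 add r5 <- r2,r1: IF@3 ID@4 stall=2 (RAW on I1.r2 (WB@6)) EX@7 MEM@8 WB@9
I3 ld r2 <- r5: IF@4 ID@7 stall=2 (RAW on I2.r5 (WB@9)) EX@10 MEM@11 WB@12
I4 ld r1 <- r4: IF@7 ID@10 stall=0 (-) EX@11 MEM@12 WB@13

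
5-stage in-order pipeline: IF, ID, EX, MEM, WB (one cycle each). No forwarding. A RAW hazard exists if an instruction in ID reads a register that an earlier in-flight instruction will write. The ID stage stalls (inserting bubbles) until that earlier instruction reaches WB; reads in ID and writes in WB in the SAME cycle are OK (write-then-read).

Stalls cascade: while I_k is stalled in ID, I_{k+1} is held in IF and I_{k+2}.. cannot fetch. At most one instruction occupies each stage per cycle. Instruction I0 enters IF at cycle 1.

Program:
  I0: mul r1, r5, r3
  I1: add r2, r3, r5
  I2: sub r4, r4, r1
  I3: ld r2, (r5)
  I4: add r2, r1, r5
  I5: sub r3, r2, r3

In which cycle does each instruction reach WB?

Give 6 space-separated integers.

Answer: 5 6 8 9 10 13

Derivation:
I0 mul r1 <- r5,r3: IF@1 ID@2 stall=0 (-) EX@3 MEM@4 WB@5
I1 add r2 <- r3,r5: IF@2 ID@3 stall=0 (-) EX@4 MEM@5 WB@6
I2 sub r4 <- r4,r1: IF@3 ID@4 stall=1 (RAW on I0.r1 (WB@5)) EX@6 MEM@7 WB@8
I3 ld r2 <- r5: IF@4 ID@6 stall=0 (-) EX@7 MEM@8 WB@9
I4 add r2 <- r1,r5: IF@6 ID@7 stall=0 (-) EX@8 MEM@9 WB@10
I5 sub r3 <- r2,r3: IF@7 ID@8 stall=2 (RAW on I4.r2 (WB@10)) EX@11 MEM@12 WB@13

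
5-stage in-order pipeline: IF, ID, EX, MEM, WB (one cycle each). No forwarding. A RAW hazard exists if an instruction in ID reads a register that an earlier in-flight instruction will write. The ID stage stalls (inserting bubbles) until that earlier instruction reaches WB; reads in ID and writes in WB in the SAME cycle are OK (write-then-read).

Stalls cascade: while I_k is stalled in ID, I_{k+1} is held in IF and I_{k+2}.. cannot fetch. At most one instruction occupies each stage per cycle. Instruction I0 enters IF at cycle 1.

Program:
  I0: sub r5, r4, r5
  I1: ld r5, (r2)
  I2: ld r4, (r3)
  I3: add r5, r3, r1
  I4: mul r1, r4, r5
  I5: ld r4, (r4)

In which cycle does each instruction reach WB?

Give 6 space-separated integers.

Answer: 5 6 7 8 11 12

Derivation:
I0 sub r5 <- r4,r5: IF@1 ID@2 stall=0 (-) EX@3 MEM@4 WB@5
I1 ld r5 <- r2: IF@2 ID@3 stall=0 (-) EX@4 MEM@5 WB@6
I2 ld r4 <- r3: IF@3 ID@4 stall=0 (-) EX@5 MEM@6 WB@7
I3 add r5 <- r3,r1: IF@4 ID@5 stall=0 (-) EX@6 MEM@7 WB@8
I4 mul r1 <- r4,r5: IF@5 ID@6 stall=2 (RAW on I3.r5 (WB@8)) EX@9 MEM@10 WB@11
I5 ld r4 <- r4: IF@6 ID@9 stall=0 (-) EX@10 MEM@11 WB@12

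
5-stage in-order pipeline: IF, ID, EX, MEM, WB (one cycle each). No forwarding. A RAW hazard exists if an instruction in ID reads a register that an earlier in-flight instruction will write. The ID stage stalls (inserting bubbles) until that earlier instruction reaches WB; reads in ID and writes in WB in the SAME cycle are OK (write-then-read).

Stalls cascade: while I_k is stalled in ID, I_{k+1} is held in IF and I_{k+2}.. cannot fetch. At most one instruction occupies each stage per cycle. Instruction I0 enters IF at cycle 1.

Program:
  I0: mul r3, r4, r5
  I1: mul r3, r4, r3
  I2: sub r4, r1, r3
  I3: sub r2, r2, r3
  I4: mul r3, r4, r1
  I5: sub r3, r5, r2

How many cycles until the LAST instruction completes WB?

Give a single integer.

Answer: 15

Derivation:
I0 mul r3 <- r4,r5: IF@1 ID@2 stall=0 (-) EX@3 MEM@4 WB@5
I1 mul r3 <- r4,r3: IF@2 ID@3 stall=2 (RAW on I0.r3 (WB@5)) EX@6 MEM@7 WB@8
I2 sub r4 <- r1,r3: IF@3 ID@6 stall=2 (RAW on I1.r3 (WB@8)) EX@9 MEM@10 WB@11
I3 sub r2 <- r2,r3: IF@6 ID@9 stall=0 (-) EX@10 MEM@11 WB@12
I4 mul r3 <- r4,r1: IF@9 ID@10 stall=1 (RAW on I2.r4 (WB@11)) EX@12 MEM@13 WB@14
I5 sub r3 <- r5,r2: IF@10 ID@12 stall=0 (-) EX@13 MEM@14 WB@15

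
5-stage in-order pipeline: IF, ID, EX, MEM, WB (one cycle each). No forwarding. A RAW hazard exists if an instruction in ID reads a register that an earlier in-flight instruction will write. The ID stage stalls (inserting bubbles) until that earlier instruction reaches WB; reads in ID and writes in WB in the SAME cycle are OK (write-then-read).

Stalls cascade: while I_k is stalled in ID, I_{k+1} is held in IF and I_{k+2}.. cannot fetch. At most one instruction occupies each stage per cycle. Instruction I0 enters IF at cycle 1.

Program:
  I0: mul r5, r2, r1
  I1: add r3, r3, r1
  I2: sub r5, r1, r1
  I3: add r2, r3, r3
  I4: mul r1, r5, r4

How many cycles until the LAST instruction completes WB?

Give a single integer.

Answer: 10

Derivation:
I0 mul r5 <- r2,r1: IF@1 ID@2 stall=0 (-) EX@3 MEM@4 WB@5
I1 add r3 <- r3,r1: IF@2 ID@3 stall=0 (-) EX@4 MEM@5 WB@6
I2 sub r5 <- r1,r1: IF@3 ID@4 stall=0 (-) EX@5 MEM@6 WB@7
I3 add r2 <- r3,r3: IF@4 ID@5 stall=1 (RAW on I1.r3 (WB@6)) EX@7 MEM@8 WB@9
I4 mul r1 <- r5,r4: IF@5 ID@7 stall=0 (-) EX@8 MEM@9 WB@10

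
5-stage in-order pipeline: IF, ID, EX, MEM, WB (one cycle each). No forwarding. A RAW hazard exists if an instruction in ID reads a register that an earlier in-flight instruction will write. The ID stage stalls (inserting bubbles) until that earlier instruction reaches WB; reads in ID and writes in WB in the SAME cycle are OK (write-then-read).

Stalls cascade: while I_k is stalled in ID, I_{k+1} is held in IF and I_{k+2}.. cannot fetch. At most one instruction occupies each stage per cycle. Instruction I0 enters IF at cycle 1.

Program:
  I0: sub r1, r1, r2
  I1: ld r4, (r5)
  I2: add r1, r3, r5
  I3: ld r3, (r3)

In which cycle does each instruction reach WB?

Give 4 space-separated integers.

I0 sub r1 <- r1,r2: IF@1 ID@2 stall=0 (-) EX@3 MEM@4 WB@5
I1 ld r4 <- r5: IF@2 ID@3 stall=0 (-) EX@4 MEM@5 WB@6
I2 add r1 <- r3,r5: IF@3 ID@4 stall=0 (-) EX@5 MEM@6 WB@7
I3 ld r3 <- r3: IF@4 ID@5 stall=0 (-) EX@6 MEM@7 WB@8

Answer: 5 6 7 8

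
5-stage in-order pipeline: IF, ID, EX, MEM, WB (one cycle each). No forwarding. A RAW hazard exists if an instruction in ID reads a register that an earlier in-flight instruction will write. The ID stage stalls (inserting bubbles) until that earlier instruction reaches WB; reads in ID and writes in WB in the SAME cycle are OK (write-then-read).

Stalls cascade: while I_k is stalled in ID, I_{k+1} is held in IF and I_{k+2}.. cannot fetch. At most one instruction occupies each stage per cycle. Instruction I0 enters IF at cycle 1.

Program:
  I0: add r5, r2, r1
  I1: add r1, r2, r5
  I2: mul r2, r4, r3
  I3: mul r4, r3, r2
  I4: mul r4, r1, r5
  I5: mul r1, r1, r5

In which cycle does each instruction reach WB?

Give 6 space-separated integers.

I0 add r5 <- r2,r1: IF@1 ID@2 stall=0 (-) EX@3 MEM@4 WB@5
I1 add r1 <- r2,r5: IF@2 ID@3 stall=2 (RAW on I0.r5 (WB@5)) EX@6 MEM@7 WB@8
I2 mul r2 <- r4,r3: IF@3 ID@6 stall=0 (-) EX@7 MEM@8 WB@9
I3 mul r4 <- r3,r2: IF@6 ID@7 stall=2 (RAW on I2.r2 (WB@9)) EX@10 MEM@11 WB@12
I4 mul r4 <- r1,r5: IF@7 ID@10 stall=0 (-) EX@11 MEM@12 WB@13
I5 mul r1 <- r1,r5: IF@10 ID@11 stall=0 (-) EX@12 MEM@13 WB@14

Answer: 5 8 9 12 13 14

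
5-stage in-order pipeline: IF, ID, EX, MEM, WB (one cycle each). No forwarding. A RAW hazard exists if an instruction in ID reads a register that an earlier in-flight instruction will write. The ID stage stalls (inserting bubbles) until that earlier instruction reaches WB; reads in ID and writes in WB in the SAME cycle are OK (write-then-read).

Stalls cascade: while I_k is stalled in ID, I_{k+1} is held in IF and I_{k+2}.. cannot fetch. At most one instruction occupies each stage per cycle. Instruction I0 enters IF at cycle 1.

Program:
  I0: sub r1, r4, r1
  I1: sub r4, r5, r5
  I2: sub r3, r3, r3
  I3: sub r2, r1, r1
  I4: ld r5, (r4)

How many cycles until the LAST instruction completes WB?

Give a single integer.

Answer: 9

Derivation:
I0 sub r1 <- r4,r1: IF@1 ID@2 stall=0 (-) EX@3 MEM@4 WB@5
I1 sub r4 <- r5,r5: IF@2 ID@3 stall=0 (-) EX@4 MEM@5 WB@6
I2 sub r3 <- r3,r3: IF@3 ID@4 stall=0 (-) EX@5 MEM@6 WB@7
I3 sub r2 <- r1,r1: IF@4 ID@5 stall=0 (-) EX@6 MEM@7 WB@8
I4 ld r5 <- r4: IF@5 ID@6 stall=0 (-) EX@7 MEM@8 WB@9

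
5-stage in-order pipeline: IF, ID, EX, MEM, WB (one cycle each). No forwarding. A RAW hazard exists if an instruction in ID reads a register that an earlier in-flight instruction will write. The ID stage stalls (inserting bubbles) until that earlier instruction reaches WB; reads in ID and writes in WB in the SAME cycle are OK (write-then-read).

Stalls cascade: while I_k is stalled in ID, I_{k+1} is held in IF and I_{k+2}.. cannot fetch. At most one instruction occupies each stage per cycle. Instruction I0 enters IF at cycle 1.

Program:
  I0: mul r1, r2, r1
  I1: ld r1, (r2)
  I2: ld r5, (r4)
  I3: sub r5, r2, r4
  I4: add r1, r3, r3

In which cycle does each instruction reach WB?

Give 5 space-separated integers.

I0 mul r1 <- r2,r1: IF@1 ID@2 stall=0 (-) EX@3 MEM@4 WB@5
I1 ld r1 <- r2: IF@2 ID@3 stall=0 (-) EX@4 MEM@5 WB@6
I2 ld r5 <- r4: IF@3 ID@4 stall=0 (-) EX@5 MEM@6 WB@7
I3 sub r5 <- r2,r4: IF@4 ID@5 stall=0 (-) EX@6 MEM@7 WB@8
I4 add r1 <- r3,r3: IF@5 ID@6 stall=0 (-) EX@7 MEM@8 WB@9

Answer: 5 6 7 8 9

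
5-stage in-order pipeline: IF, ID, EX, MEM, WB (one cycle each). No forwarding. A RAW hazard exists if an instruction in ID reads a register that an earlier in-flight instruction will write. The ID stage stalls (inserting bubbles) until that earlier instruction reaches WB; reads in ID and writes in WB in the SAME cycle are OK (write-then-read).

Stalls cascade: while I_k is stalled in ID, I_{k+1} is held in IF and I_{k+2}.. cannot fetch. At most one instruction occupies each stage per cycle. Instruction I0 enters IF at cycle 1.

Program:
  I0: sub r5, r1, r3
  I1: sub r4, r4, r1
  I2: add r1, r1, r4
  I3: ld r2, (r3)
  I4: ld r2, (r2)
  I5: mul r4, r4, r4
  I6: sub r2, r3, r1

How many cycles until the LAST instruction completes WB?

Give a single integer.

I0 sub r5 <- r1,r3: IF@1 ID@2 stall=0 (-) EX@3 MEM@4 WB@5
I1 sub r4 <- r4,r1: IF@2 ID@3 stall=0 (-) EX@4 MEM@5 WB@6
I2 add r1 <- r1,r4: IF@3 ID@4 stall=2 (RAW on I1.r4 (WB@6)) EX@7 MEM@8 WB@9
I3 ld r2 <- r3: IF@4 ID@7 stall=0 (-) EX@8 MEM@9 WB@10
I4 ld r2 <- r2: IF@7 ID@8 stall=2 (RAW on I3.r2 (WB@10)) EX@11 MEM@12 WB@13
I5 mul r4 <- r4,r4: IF@8 ID@11 stall=0 (-) EX@12 MEM@13 WB@14
I6 sub r2 <- r3,r1: IF@11 ID@12 stall=0 (-) EX@13 MEM@14 WB@15

Answer: 15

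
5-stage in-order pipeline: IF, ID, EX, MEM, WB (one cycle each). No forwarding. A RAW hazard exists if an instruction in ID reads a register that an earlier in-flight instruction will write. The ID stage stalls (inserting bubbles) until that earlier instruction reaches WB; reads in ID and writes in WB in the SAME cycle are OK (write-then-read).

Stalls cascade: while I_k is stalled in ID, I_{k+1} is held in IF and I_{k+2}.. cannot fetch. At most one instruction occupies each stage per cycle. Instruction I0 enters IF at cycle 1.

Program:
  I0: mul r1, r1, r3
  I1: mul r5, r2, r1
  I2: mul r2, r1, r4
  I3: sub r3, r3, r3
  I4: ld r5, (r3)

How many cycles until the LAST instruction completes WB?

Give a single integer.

Answer: 13

Derivation:
I0 mul r1 <- r1,r3: IF@1 ID@2 stall=0 (-) EX@3 MEM@4 WB@5
I1 mul r5 <- r2,r1: IF@2 ID@3 stall=2 (RAW on I0.r1 (WB@5)) EX@6 MEM@7 WB@8
I2 mul r2 <- r1,r4: IF@3 ID@6 stall=0 (-) EX@7 MEM@8 WB@9
I3 sub r3 <- r3,r3: IF@6 ID@7 stall=0 (-) EX@8 MEM@9 WB@10
I4 ld r5 <- r3: IF@7 ID@8 stall=2 (RAW on I3.r3 (WB@10)) EX@11 MEM@12 WB@13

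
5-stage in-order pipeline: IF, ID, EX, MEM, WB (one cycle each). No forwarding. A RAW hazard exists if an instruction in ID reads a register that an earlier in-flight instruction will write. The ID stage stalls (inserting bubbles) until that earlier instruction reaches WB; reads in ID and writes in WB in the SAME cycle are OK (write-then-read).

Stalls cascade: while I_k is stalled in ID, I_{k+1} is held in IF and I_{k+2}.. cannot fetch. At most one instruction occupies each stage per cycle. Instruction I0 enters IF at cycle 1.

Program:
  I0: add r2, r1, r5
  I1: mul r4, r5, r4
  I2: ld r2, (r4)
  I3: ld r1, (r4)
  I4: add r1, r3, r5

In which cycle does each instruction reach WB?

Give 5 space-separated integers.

I0 add r2 <- r1,r5: IF@1 ID@2 stall=0 (-) EX@3 MEM@4 WB@5
I1 mul r4 <- r5,r4: IF@2 ID@3 stall=0 (-) EX@4 MEM@5 WB@6
I2 ld r2 <- r4: IF@3 ID@4 stall=2 (RAW on I1.r4 (WB@6)) EX@7 MEM@8 WB@9
I3 ld r1 <- r4: IF@4 ID@7 stall=0 (-) EX@8 MEM@9 WB@10
I4 add r1 <- r3,r5: IF@7 ID@8 stall=0 (-) EX@9 MEM@10 WB@11

Answer: 5 6 9 10 11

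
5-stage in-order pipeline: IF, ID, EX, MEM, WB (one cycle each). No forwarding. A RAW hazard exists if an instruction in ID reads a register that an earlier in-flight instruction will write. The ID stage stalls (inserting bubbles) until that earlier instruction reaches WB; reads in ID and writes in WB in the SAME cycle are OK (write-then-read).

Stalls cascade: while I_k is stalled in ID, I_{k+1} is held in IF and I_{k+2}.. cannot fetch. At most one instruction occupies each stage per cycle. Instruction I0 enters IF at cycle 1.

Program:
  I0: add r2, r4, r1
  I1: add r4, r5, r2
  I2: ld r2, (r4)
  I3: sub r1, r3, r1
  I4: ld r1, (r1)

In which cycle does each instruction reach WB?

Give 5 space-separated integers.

I0 add r2 <- r4,r1: IF@1 ID@2 stall=0 (-) EX@3 MEM@4 WB@5
I1 add r4 <- r5,r2: IF@2 ID@3 stall=2 (RAW on I0.r2 (WB@5)) EX@6 MEM@7 WB@8
I2 ld r2 <- r4: IF@3 ID@6 stall=2 (RAW on I1.r4 (WB@8)) EX@9 MEM@10 WB@11
I3 sub r1 <- r3,r1: IF@6 ID@9 stall=0 (-) EX@10 MEM@11 WB@12
I4 ld r1 <- r1: IF@9 ID@10 stall=2 (RAW on I3.r1 (WB@12)) EX@13 MEM@14 WB@15

Answer: 5 8 11 12 15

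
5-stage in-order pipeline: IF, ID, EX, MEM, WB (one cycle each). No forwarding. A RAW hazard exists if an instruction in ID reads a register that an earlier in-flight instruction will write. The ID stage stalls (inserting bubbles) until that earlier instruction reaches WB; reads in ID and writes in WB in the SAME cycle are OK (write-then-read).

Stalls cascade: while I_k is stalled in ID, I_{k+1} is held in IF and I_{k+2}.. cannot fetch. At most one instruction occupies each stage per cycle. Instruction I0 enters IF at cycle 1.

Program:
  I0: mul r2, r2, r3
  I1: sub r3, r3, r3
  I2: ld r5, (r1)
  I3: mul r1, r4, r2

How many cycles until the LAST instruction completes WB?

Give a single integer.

Answer: 8

Derivation:
I0 mul r2 <- r2,r3: IF@1 ID@2 stall=0 (-) EX@3 MEM@4 WB@5
I1 sub r3 <- r3,r3: IF@2 ID@3 stall=0 (-) EX@4 MEM@5 WB@6
I2 ld r5 <- r1: IF@3 ID@4 stall=0 (-) EX@5 MEM@6 WB@7
I3 mul r1 <- r4,r2: IF@4 ID@5 stall=0 (-) EX@6 MEM@7 WB@8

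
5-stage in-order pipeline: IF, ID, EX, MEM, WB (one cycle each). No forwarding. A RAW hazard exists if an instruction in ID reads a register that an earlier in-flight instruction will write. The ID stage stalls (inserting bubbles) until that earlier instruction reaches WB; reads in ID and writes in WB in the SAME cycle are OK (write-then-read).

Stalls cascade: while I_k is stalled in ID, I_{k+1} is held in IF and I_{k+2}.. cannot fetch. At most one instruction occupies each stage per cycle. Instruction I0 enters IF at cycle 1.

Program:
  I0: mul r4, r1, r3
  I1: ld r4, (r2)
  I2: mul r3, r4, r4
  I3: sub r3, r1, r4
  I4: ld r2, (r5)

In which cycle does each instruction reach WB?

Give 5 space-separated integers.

Answer: 5 6 9 10 11

Derivation:
I0 mul r4 <- r1,r3: IF@1 ID@2 stall=0 (-) EX@3 MEM@4 WB@5
I1 ld r4 <- r2: IF@2 ID@3 stall=0 (-) EX@4 MEM@5 WB@6
I2 mul r3 <- r4,r4: IF@3 ID@4 stall=2 (RAW on I1.r4 (WB@6)) EX@7 MEM@8 WB@9
I3 sub r3 <- r1,r4: IF@4 ID@7 stall=0 (-) EX@8 MEM@9 WB@10
I4 ld r2 <- r5: IF@7 ID@8 stall=0 (-) EX@9 MEM@10 WB@11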